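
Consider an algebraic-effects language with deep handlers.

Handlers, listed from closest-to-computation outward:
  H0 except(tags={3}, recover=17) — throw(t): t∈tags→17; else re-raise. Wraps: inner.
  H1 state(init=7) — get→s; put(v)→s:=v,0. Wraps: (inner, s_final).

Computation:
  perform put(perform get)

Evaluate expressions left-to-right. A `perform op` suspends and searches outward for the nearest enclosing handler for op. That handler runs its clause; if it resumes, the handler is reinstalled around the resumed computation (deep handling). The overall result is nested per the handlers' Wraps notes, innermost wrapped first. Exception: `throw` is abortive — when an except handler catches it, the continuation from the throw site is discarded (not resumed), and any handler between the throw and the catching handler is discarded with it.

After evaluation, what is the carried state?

Answer: 7

Working:
get @ H1 ⇒ 7
put(7) @ H1 ⇒ s:=7
H0 returns 0
H1 returns (0, 7)
= (0, 7)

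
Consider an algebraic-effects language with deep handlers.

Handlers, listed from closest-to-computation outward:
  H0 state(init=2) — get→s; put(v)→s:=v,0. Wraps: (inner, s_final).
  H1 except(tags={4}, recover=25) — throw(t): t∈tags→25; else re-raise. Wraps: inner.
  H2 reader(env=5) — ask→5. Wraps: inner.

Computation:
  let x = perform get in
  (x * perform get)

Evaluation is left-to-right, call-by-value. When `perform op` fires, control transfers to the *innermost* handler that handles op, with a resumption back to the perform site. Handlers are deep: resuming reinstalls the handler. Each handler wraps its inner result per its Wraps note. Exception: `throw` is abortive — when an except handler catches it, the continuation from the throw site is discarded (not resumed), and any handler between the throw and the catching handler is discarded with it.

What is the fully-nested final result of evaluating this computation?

Step-by-step:
get @ H0 ⇒ 2
get @ H0 ⇒ 2
H0 returns (4, 2)
H1 returns (4, 2)
H2 returns (4, 2)
= (4, 2)

Answer: (4, 2)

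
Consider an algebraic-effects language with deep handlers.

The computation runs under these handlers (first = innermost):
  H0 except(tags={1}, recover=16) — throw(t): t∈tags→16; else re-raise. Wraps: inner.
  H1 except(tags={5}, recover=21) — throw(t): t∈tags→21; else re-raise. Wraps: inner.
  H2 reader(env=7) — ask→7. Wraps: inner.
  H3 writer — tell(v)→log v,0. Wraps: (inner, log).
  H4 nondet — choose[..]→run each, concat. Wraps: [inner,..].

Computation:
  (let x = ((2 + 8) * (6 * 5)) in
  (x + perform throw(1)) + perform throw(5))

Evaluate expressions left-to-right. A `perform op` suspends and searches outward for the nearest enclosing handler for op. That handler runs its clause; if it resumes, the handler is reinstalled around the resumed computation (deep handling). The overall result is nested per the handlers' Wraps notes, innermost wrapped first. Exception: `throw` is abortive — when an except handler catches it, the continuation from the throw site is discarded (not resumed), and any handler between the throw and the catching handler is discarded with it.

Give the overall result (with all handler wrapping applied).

Step-by-step:
throw(1) @ H0 caught ⇒ 16
H1 returns 16
H2 returns 16
H3 returns (16, ())
H4 returns [(16, ())]
= [(16, ())]

Answer: [(16, ())]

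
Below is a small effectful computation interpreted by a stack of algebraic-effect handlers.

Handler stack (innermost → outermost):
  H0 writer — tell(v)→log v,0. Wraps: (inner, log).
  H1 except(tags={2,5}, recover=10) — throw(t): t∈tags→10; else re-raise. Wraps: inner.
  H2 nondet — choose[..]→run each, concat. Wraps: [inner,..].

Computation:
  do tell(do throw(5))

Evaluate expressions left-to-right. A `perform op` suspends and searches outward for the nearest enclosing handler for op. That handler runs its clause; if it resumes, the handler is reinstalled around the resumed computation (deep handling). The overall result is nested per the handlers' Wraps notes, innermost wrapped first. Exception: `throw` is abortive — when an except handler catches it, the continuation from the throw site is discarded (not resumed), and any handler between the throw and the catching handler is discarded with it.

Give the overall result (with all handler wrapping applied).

Answer: [10]

Step-by-step:
throw(5) @ H1 caught ⇒ 10
H2 returns [10]
= [10]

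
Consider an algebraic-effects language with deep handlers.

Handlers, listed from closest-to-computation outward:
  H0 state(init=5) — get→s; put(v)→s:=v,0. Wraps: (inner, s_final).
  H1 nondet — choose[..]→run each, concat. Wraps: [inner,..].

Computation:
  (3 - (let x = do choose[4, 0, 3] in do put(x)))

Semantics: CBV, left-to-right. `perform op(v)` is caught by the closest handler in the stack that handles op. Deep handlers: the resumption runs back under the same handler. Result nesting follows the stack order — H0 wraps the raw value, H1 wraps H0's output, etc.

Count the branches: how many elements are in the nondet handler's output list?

Answer: 3

Working:
choose[4, 0, 3] @ H1
  branch[0] choose=4:
    put(4) @ H0 ⇒ s:=4
    H0 returns (3, 4)
    H1 returns [(3, 4)]
  branch[1] choose=0:
    put(0) @ H0 ⇒ s:=0
    H0 returns (3, 0)
    H1 returns [(3, 0)]
  branch[2] choose=3:
    put(3) @ H0 ⇒ s:=3
    H0 returns (3, 3)
    H1 returns [(3, 3)]
= [(3, 4), (3, 0), (3, 3)]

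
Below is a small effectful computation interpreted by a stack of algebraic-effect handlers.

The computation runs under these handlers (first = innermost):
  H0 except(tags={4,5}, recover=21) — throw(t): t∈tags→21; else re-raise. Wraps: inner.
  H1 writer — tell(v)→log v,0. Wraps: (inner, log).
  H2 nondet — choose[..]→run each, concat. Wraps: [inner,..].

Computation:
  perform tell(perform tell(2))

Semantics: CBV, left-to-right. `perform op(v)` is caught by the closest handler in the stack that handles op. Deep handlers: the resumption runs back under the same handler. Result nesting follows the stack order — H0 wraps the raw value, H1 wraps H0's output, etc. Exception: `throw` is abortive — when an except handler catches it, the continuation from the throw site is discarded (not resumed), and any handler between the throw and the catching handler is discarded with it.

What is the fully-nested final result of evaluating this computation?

Answer: [(0, (2, 0))]

Evaluation trace:
tell(2) @ H1 ⇒ log+=2
tell(0) @ H1 ⇒ log+=0
H0 returns 0
H1 returns (0, (2, 0))
H2 returns [(0, (2, 0))]
= [(0, (2, 0))]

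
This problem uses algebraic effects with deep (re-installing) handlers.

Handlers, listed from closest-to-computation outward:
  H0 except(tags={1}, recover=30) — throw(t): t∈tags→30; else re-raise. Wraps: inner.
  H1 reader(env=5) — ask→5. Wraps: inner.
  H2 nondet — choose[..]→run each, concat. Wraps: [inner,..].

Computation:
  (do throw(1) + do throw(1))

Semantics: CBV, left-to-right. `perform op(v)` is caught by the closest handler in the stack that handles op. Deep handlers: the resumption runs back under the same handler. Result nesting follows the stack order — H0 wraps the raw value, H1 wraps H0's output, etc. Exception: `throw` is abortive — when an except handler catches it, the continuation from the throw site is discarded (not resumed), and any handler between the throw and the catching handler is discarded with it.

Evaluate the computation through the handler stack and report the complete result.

Answer: [30]

Evaluation trace:
throw(1) @ H0 caught ⇒ 30
H1 returns 30
H2 returns [30]
= [30]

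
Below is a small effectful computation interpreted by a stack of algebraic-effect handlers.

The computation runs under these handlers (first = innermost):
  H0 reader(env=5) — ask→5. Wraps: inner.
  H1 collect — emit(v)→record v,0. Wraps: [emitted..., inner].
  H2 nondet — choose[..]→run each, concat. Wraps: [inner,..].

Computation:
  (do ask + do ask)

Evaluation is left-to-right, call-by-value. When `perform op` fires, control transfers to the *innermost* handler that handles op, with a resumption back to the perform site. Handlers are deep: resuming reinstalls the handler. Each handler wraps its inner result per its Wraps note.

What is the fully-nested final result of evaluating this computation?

Working:
ask @ H0 ⇒ 5
ask @ H0 ⇒ 5
H0 returns 10
H1 returns [10]
H2 returns [[10]]
= [[10]]

Answer: [[10]]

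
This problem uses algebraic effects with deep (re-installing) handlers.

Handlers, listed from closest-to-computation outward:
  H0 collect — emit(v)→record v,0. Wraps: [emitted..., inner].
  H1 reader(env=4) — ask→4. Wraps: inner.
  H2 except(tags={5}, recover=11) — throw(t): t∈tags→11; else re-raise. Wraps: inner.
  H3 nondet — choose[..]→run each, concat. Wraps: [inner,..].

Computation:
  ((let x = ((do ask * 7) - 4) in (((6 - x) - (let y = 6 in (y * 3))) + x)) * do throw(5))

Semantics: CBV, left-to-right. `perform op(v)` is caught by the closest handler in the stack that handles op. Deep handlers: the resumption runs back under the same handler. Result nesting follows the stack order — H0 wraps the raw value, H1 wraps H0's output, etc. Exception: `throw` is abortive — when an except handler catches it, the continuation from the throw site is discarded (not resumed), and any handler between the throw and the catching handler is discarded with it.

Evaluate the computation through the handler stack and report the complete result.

Answer: [11]

Step-by-step:
ask @ H1 ⇒ 4
throw(5) @ H2 caught ⇒ 11
H3 returns [11]
= [11]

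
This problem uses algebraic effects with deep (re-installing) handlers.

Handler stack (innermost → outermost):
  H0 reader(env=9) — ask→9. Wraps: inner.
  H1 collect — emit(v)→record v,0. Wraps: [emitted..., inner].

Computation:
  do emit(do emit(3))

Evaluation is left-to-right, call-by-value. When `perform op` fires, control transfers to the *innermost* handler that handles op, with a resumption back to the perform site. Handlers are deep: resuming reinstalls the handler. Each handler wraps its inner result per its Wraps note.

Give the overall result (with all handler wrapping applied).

Answer: [3, 0, 0]

Working:
emit(3) @ H1 ⇒ out+=3
emit(0) @ H1 ⇒ out+=0
H0 returns 0
H1 returns [3, 0, 0]
= [3, 0, 0]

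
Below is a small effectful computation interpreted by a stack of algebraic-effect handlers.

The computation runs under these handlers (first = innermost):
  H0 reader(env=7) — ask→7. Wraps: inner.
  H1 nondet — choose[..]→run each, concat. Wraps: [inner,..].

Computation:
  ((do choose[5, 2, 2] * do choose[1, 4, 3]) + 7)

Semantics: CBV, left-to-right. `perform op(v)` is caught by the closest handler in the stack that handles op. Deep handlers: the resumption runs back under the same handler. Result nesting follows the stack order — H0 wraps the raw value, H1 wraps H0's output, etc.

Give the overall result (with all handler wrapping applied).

Step-by-step:
choose[5, 2, 2] @ H1
  branch[0] choose=5:
    choose[1, 4, 3] @ H1
      branch[0] choose=1:
        H0 returns 12
        H1 returns [12]
      branch[1] choose=4:
        H0 returns 27
        H1 returns [27]
      branch[2] choose=3:
        H0 returns 22
        H1 returns [22]
  branch[1] choose=2:
    choose[1, 4, 3] @ H1
      branch[0] choose=1:
        H0 returns 9
        H1 returns [9]
      branch[1] choose=4:
        H0 returns 15
        H1 returns [15]
      branch[2] choose=3:
        H0 returns 13
        H1 returns [13]
  branch[2] choose=2:
    choose[1, 4, 3] @ H1
      branch[0] choose=1:
        H0 returns 9
        H1 returns [9]
      branch[1] choose=4:
        H0 returns 15
        H1 returns [15]
      branch[2] choose=3:
        H0 returns 13
        H1 returns [13]
= [12, 27, 22, 9, 15, 13, 9, 15, 13]

Answer: [12, 27, 22, 9, 15, 13, 9, 15, 13]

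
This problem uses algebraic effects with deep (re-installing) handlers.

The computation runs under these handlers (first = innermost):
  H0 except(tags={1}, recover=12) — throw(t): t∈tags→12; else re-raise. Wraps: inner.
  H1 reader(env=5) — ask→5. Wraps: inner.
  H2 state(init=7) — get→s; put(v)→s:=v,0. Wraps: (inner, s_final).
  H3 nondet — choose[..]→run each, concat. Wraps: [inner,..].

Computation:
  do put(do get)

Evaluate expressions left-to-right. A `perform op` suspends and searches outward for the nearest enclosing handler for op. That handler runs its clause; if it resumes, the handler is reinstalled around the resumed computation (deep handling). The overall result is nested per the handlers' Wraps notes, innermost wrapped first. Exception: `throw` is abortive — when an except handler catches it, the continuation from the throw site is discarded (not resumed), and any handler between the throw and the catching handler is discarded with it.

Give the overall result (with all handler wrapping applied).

Answer: [(0, 7)]

Step-by-step:
get @ H2 ⇒ 7
put(7) @ H2 ⇒ s:=7
H0 returns 0
H1 returns 0
H2 returns (0, 7)
H3 returns [(0, 7)]
= [(0, 7)]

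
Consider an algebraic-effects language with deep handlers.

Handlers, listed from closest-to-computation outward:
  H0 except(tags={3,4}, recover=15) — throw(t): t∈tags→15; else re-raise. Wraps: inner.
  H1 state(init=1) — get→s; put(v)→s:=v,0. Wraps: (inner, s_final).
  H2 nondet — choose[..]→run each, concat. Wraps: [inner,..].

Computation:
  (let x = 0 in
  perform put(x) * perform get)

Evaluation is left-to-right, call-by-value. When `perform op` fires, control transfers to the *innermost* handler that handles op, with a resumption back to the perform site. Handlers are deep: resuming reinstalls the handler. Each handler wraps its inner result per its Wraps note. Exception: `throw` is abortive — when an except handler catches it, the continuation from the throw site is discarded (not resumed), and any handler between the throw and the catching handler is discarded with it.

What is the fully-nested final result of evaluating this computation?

Evaluation trace:
put(0) @ H1 ⇒ s:=0
get @ H1 ⇒ 0
H0 returns 0
H1 returns (0, 0)
H2 returns [(0, 0)]
= [(0, 0)]

Answer: [(0, 0)]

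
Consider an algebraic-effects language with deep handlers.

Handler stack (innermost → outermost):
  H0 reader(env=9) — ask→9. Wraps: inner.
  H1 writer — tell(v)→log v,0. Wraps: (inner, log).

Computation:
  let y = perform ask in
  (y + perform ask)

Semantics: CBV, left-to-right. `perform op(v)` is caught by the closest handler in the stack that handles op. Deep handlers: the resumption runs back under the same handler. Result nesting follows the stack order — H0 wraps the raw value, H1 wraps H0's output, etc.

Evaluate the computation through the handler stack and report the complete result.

Working:
ask @ H0 ⇒ 9
ask @ H0 ⇒ 9
H0 returns 18
H1 returns (18, ())
= (18, ())

Answer: (18, ())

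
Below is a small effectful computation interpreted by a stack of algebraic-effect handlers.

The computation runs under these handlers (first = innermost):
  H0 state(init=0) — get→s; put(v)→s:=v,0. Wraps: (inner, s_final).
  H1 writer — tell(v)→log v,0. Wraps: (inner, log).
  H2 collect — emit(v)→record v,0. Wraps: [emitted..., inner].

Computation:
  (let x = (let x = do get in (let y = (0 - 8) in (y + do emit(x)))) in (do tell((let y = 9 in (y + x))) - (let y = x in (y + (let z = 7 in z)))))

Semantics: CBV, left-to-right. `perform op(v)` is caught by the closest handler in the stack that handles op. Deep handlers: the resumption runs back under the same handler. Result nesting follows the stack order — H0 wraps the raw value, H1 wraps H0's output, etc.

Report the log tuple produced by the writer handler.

Answer: (1)

Step-by-step:
get @ H0 ⇒ 0
emit(0) @ H2 ⇒ out+=0
tell(1) @ H1 ⇒ log+=1
H0 returns (1, 0)
H1 returns ((1, 0), (1))
H2 returns [0, ((1, 0), (1))]
= [0, ((1, 0), (1))]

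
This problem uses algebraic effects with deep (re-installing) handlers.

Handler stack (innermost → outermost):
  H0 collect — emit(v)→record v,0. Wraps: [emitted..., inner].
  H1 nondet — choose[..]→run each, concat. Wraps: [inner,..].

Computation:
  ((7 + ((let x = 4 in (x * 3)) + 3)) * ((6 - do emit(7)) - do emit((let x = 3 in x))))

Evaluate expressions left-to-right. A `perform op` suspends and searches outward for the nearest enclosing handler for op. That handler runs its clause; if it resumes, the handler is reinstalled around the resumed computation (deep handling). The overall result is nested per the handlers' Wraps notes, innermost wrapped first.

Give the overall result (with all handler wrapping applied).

Answer: [[7, 3, 132]]

Evaluation trace:
emit(7) @ H0 ⇒ out+=7
emit(3) @ H0 ⇒ out+=3
H0 returns [7, 3, 132]
H1 returns [[7, 3, 132]]
= [[7, 3, 132]]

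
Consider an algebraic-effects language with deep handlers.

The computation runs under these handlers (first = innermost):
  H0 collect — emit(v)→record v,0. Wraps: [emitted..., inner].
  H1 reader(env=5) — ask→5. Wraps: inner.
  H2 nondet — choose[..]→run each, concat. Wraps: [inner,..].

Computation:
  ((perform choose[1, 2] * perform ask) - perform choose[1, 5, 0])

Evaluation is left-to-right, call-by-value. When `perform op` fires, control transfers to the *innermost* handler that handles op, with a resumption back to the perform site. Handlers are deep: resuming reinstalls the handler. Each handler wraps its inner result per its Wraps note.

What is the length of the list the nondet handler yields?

Answer: 6

Working:
choose[1, 2] @ H2
  branch[0] choose=1:
    ask @ H1 ⇒ 5
    choose[1, 5, 0] @ H2
      branch[0] choose=1:
        H0 returns [4]
        H1 returns [4]
        H2 returns [[4]]
      branch[1] choose=5:
        H0 returns [0]
        H1 returns [0]
        H2 returns [[0]]
      branch[2] choose=0:
        H0 returns [5]
        H1 returns [5]
        H2 returns [[5]]
  branch[1] choose=2:
    ask @ H1 ⇒ 5
    choose[1, 5, 0] @ H2
      branch[0] choose=1:
        H0 returns [9]
        H1 returns [9]
        H2 returns [[9]]
      branch[1] choose=5:
        H0 returns [5]
        H1 returns [5]
        H2 returns [[5]]
      branch[2] choose=0:
        H0 returns [10]
        H1 returns [10]
        H2 returns [[10]]
= [[4], [0], [5], [9], [5], [10]]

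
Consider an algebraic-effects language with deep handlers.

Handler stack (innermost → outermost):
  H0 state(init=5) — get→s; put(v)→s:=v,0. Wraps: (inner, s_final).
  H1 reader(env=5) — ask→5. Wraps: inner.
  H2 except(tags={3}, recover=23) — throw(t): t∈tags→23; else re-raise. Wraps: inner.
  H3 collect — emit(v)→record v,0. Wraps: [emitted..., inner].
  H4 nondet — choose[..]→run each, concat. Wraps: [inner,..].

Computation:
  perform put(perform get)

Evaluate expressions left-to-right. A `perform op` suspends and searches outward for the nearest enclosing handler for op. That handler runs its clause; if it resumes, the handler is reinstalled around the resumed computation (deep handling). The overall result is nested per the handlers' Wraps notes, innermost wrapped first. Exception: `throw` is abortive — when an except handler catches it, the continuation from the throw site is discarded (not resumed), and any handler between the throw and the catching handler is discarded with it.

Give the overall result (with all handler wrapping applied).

Evaluation trace:
get @ H0 ⇒ 5
put(5) @ H0 ⇒ s:=5
H0 returns (0, 5)
H1 returns (0, 5)
H2 returns (0, 5)
H3 returns [(0, 5)]
H4 returns [[(0, 5)]]
= [[(0, 5)]]

Answer: [[(0, 5)]]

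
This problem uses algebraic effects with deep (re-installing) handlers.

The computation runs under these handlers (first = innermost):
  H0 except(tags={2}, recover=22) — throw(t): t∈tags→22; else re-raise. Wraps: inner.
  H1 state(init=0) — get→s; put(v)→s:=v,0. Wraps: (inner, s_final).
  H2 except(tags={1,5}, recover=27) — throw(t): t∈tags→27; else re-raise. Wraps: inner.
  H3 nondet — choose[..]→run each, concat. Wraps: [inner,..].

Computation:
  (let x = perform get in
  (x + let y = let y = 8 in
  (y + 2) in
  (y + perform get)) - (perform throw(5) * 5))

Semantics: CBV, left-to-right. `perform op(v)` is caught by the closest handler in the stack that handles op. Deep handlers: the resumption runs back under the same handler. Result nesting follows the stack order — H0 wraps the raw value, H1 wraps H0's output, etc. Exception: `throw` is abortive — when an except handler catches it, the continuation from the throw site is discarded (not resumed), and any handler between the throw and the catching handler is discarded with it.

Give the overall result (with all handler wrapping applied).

Answer: [27]

Step-by-step:
get @ H1 ⇒ 0
get @ H1 ⇒ 0
throw(5) @ H0 re-raised
throw(5) @ H2 caught ⇒ 27
H3 returns [27]
= [27]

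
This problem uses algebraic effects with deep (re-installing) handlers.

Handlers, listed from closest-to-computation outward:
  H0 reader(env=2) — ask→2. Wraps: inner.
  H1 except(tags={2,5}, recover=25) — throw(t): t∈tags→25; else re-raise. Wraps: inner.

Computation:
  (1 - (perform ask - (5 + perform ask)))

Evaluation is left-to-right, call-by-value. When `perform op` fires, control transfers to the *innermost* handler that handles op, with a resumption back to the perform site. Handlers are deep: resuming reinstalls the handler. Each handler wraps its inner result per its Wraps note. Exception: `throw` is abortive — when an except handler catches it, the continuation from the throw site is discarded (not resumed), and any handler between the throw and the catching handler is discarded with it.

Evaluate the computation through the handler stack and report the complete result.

Answer: 6

Evaluation trace:
ask @ H0 ⇒ 2
ask @ H0 ⇒ 2
H0 returns 6
H1 returns 6
= 6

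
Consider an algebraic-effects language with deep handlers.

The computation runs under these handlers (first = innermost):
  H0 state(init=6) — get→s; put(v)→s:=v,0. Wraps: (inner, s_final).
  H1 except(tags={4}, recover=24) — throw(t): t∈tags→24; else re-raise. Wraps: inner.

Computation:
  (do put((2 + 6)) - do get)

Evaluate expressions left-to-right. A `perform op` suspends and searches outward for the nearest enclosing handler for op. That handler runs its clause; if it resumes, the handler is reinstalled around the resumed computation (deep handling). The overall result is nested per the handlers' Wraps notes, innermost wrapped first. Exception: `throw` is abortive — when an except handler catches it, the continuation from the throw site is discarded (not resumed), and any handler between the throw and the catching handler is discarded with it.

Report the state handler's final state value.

Evaluation trace:
put(8) @ H0 ⇒ s:=8
get @ H0 ⇒ 8
H0 returns (-8, 8)
H1 returns (-8, 8)
= (-8, 8)

Answer: 8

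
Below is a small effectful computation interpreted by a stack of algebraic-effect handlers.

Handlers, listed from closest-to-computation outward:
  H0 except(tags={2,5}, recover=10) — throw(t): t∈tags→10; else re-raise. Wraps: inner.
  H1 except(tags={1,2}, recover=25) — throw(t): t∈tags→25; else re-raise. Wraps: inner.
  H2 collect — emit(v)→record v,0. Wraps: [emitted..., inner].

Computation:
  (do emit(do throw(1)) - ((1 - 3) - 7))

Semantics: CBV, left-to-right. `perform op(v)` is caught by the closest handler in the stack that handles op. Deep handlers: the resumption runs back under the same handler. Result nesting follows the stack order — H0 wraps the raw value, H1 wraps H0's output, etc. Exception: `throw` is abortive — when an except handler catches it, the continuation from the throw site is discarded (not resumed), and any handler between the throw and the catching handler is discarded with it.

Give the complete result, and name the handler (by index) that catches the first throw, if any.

Answer: [25] ; first throw caught by: H1

Evaluation trace:
throw(1) @ H0 re-raised
throw(1) @ H1 caught ⇒ 25
H2 returns [25]
= [25]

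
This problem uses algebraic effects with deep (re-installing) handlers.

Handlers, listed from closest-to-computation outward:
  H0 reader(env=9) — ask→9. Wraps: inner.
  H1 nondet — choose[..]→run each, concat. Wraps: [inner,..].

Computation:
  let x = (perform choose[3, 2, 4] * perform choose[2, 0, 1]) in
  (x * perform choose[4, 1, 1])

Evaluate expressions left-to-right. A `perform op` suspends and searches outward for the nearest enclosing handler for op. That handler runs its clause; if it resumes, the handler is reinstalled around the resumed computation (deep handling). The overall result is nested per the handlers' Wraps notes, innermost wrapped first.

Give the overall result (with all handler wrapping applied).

Working:
choose[3, 2, 4] @ H1
  branch[0] choose=3:
    choose[2, 0, 1] @ H1
      branch[0] choose=2:
        choose[4, 1, 1] @ H1
          branch[0] choose=4:
            H0 returns 24
            H1 returns [24]
          branch[1] choose=1:
            H0 returns 6
            H1 returns [6]
          branch[2] choose=1:
            H0 returns 6
            H1 returns [6]
      branch[1] choose=0:
        choose[4, 1, 1] @ H1
          branch[0] choose=4:
            H0 returns 0
            H1 returns [0]
          branch[1] choose=1:
            H0 returns 0
            H1 returns [0]
          branch[2] choose=1:
            H0 returns 0
            H1 returns [0]
      branch[2] choose=1:
        choose[4, 1, 1] @ H1
          branch[0] choose=4:
            H0 returns 12
            H1 returns [12]
          branch[1] choose=1:
            H0 returns 3
            H1 returns [3]
          branch[2] choose=1:
            H0 returns 3
            H1 returns [3]
  branch[1] choose=2:
    choose[2, 0, 1] @ H1
      branch[0] choose=2:
        choose[4, 1, 1] @ H1
          branch[0] choose=4:
            H0 returns 16
            H1 returns [16]
          branch[1] choose=1:
            H0 returns 4
            H1 returns [4]
          branch[2] choose=1:
            H0 returns 4
            H1 returns [4]
      branch[1] choose=0:
        choose[4, 1, 1] @ H1
          branch[0] choose=4:
            H0 returns 0
            H1 returns [0]
          branch[1] choose=1:
            H0 returns 0
            H1 returns [0]
          branch[2] choose=1:
            H0 returns 0
            H1 returns [0]
      branch[2] choose=1:
        choose[4, 1, 1] @ H1
          branch[0] choose=4:
            H0 returns 8
            H1 returns [8]
          branch[1] choose=1:
            H0 returns 2
            H1 returns [2]
          branch[2] choose=1:
            H0 returns 2
            H1 returns [2]
  branch[2] choose=4:
    choose[2, 0, 1] @ H1
      branch[0] choose=2:
        choose[4, 1, 1] @ H1
          branch[0] choose=4:
            H0 returns 32
            H1 returns [32]
          branch[1] choose=1:
            H0 returns 8
            H1 returns [8]
          branch[2] choose=1:
            H0 returns 8
            H1 returns [8]
      branch[1] choose=0:
        choose[4, 1, 1] @ H1
          branch[0] choose=4:
            H0 returns 0
            H1 returns [0]
          branch[1] choose=1:
            H0 returns 0
            H1 returns [0]
          branch[2] choose=1:
            H0 returns 0
            H1 returns [0]
      branch[2] choose=1:
        choose[4, 1, 1] @ H1
          branch[0] choose=4:
            H0 returns 16
            H1 returns [16]
          branch[1] choose=1:
            H0 returns 4
            H1 returns [4]
          branch[2] choose=1:
            H0 returns 4
            H1 returns [4]
= [24, 6, 6, 0, 0, 0, 12, 3, 3, 16, 4, 4, 0, 0, 0, 8, 2, 2, 32, 8, 8, 0, 0, 0, 16, 4, 4]

Answer: [24, 6, 6, 0, 0, 0, 12, 3, 3, 16, 4, 4, 0, 0, 0, 8, 2, 2, 32, 8, 8, 0, 0, 0, 16, 4, 4]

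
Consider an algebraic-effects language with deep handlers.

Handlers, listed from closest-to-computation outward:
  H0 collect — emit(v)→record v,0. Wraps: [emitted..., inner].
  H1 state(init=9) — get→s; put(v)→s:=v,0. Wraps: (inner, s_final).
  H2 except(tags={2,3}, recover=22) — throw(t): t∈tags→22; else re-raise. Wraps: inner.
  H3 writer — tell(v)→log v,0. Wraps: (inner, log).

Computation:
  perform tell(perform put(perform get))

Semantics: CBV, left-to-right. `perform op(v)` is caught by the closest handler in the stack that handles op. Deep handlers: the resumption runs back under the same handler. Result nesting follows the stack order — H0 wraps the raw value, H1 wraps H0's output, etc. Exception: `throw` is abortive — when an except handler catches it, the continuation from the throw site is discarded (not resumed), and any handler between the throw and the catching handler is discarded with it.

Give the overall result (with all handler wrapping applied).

Answer: (([0], 9), (0))

Working:
get @ H1 ⇒ 9
put(9) @ H1 ⇒ s:=9
tell(0) @ H3 ⇒ log+=0
H0 returns [0]
H1 returns ([0], 9)
H2 returns ([0], 9)
H3 returns (([0], 9), (0))
= (([0], 9), (0))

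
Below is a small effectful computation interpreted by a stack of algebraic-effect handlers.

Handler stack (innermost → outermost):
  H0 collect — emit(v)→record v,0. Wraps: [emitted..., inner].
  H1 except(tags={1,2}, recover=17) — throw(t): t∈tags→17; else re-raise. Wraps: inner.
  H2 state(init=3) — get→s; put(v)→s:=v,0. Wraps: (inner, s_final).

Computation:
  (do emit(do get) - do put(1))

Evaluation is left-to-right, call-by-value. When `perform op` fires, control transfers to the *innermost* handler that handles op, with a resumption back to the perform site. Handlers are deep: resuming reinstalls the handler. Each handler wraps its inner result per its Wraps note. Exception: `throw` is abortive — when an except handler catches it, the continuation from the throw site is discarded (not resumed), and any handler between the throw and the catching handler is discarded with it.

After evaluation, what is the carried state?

Evaluation trace:
get @ H2 ⇒ 3
emit(3) @ H0 ⇒ out+=3
put(1) @ H2 ⇒ s:=1
H0 returns [3, 0]
H1 returns [3, 0]
H2 returns ([3, 0], 1)
= ([3, 0], 1)

Answer: 1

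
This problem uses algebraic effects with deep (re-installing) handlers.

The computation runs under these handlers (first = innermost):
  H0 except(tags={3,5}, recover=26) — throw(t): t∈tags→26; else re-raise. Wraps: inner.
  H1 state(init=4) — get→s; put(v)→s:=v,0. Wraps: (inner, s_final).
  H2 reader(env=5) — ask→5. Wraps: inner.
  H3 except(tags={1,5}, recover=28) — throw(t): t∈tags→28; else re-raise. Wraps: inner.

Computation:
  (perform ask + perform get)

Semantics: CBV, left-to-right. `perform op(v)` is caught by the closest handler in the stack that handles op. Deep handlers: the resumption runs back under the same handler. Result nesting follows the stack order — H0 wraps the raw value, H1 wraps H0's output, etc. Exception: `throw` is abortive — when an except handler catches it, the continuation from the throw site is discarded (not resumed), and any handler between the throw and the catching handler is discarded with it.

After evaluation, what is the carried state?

Working:
ask @ H2 ⇒ 5
get @ H1 ⇒ 4
H0 returns 9
H1 returns (9, 4)
H2 returns (9, 4)
H3 returns (9, 4)
= (9, 4)

Answer: 4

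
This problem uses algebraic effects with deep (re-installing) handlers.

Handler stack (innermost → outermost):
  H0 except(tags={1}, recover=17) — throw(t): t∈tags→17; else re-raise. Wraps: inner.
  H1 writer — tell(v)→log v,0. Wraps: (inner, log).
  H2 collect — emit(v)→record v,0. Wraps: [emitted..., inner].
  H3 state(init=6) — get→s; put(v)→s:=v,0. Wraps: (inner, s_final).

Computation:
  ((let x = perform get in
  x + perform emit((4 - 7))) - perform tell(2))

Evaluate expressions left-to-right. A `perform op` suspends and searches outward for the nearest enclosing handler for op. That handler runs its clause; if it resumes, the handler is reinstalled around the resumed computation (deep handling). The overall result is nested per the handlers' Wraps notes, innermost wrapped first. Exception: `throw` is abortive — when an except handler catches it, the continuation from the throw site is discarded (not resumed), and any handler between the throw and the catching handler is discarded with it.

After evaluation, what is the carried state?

Answer: 6

Step-by-step:
get @ H3 ⇒ 6
emit(-3) @ H2 ⇒ out+=-3
tell(2) @ H1 ⇒ log+=2
H0 returns 6
H1 returns (6, (2))
H2 returns [-3, (6, (2))]
H3 returns ([-3, (6, (2))], 6)
= ([-3, (6, (2))], 6)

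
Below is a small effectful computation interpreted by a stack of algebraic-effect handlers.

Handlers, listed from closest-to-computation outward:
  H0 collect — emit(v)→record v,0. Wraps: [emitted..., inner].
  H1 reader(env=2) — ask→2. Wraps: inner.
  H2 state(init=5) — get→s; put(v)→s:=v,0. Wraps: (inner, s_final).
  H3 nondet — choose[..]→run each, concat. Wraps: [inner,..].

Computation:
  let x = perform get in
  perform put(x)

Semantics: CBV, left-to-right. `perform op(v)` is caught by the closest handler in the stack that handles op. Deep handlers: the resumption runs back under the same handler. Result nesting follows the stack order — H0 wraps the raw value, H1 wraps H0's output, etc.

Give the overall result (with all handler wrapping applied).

Answer: [([0], 5)]

Working:
get @ H2 ⇒ 5
put(5) @ H2 ⇒ s:=5
H0 returns [0]
H1 returns [0]
H2 returns ([0], 5)
H3 returns [([0], 5)]
= [([0], 5)]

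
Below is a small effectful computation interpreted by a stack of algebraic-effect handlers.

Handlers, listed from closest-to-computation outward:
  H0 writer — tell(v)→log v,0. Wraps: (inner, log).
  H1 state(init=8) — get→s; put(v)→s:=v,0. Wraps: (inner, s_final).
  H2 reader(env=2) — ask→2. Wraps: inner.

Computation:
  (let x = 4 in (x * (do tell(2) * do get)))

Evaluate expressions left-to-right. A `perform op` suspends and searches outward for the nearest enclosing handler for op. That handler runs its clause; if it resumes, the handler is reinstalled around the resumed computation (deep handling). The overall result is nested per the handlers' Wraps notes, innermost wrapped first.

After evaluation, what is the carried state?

Step-by-step:
tell(2) @ H0 ⇒ log+=2
get @ H1 ⇒ 8
H0 returns (0, (2))
H1 returns ((0, (2)), 8)
H2 returns ((0, (2)), 8)
= ((0, (2)), 8)

Answer: 8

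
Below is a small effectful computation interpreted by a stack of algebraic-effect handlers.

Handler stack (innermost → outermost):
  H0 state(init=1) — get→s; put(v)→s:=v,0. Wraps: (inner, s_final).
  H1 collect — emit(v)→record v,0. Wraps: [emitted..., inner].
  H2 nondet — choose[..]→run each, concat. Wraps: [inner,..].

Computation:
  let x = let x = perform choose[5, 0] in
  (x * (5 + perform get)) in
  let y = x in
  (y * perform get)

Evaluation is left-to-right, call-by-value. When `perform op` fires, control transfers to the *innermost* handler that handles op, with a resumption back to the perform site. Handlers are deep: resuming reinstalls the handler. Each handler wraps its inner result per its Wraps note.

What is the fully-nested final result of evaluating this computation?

Answer: [[(30, 1)], [(0, 1)]]

Working:
choose[5, 0] @ H2
  branch[0] choose=5:
    get @ H0 ⇒ 1
    get @ H0 ⇒ 1
    H0 returns (30, 1)
    H1 returns [(30, 1)]
    H2 returns [[(30, 1)]]
  branch[1] choose=0:
    get @ H0 ⇒ 1
    get @ H0 ⇒ 1
    H0 returns (0, 1)
    H1 returns [(0, 1)]
    H2 returns [[(0, 1)]]
= [[(30, 1)], [(0, 1)]]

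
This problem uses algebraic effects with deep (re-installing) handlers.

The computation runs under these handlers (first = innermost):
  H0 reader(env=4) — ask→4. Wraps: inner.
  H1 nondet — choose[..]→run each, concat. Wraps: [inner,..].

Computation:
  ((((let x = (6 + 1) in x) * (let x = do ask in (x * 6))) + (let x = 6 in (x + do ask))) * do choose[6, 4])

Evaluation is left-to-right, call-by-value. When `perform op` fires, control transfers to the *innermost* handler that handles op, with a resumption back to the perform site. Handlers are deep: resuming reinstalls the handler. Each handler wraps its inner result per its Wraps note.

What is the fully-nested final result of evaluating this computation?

Working:
ask @ H0 ⇒ 4
ask @ H0 ⇒ 4
choose[6, 4] @ H1
  branch[0] choose=6:
    H0 returns 1068
    H1 returns [1068]
  branch[1] choose=4:
    H0 returns 712
    H1 returns [712]
= [1068, 712]

Answer: [1068, 712]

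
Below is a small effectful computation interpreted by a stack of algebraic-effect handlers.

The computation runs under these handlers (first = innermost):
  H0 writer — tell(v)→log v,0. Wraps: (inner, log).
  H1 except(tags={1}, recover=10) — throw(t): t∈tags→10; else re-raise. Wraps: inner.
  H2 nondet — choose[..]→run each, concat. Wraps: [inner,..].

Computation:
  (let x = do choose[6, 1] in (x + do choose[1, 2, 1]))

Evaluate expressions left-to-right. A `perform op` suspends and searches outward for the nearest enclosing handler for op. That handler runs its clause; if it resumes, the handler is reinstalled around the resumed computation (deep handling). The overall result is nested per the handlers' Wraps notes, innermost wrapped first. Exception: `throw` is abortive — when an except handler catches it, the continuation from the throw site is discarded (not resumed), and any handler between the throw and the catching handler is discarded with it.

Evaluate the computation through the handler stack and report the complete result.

Answer: [(7, ()), (8, ()), (7, ()), (2, ()), (3, ()), (2, ())]

Evaluation trace:
choose[6, 1] @ H2
  branch[0] choose=6:
    choose[1, 2, 1] @ H2
      branch[0] choose=1:
        H0 returns (7, ())
        H1 returns (7, ())
        H2 returns [(7, ())]
      branch[1] choose=2:
        H0 returns (8, ())
        H1 returns (8, ())
        H2 returns [(8, ())]
      branch[2] choose=1:
        H0 returns (7, ())
        H1 returns (7, ())
        H2 returns [(7, ())]
  branch[1] choose=1:
    choose[1, 2, 1] @ H2
      branch[0] choose=1:
        H0 returns (2, ())
        H1 returns (2, ())
        H2 returns [(2, ())]
      branch[1] choose=2:
        H0 returns (3, ())
        H1 returns (3, ())
        H2 returns [(3, ())]
      branch[2] choose=1:
        H0 returns (2, ())
        H1 returns (2, ())
        H2 returns [(2, ())]
= [(7, ()), (8, ()), (7, ()), (2, ()), (3, ()), (2, ())]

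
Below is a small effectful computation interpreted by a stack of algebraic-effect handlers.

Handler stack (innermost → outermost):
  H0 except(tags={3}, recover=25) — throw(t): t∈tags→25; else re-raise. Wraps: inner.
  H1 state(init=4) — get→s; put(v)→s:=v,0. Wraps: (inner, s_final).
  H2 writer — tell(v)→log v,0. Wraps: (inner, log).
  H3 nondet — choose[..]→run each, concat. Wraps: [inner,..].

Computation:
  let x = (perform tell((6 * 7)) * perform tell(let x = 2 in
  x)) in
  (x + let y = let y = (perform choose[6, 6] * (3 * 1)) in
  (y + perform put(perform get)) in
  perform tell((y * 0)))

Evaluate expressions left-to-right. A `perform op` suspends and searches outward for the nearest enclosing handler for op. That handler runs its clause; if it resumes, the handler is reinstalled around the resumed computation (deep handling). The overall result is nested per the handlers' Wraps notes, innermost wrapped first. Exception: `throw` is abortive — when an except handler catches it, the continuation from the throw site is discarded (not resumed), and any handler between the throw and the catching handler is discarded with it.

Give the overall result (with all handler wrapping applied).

Answer: [((0, 4), (42, 2, 0)), ((0, 4), (42, 2, 0))]

Working:
tell(42) @ H2 ⇒ log+=42
tell(2) @ H2 ⇒ log+=2
choose[6, 6] @ H3
  branch[0] choose=6:
    get @ H1 ⇒ 4
    put(4) @ H1 ⇒ s:=4
    tell(0) @ H2 ⇒ log+=0
    H0 returns 0
    H1 returns (0, 4)
    H2 returns ((0, 4), (42, 2, 0))
    H3 returns [((0, 4), (42, 2, 0))]
  branch[1] choose=6:
    get @ H1 ⇒ 4
    put(4) @ H1 ⇒ s:=4
    tell(0) @ H2 ⇒ log+=0
    H0 returns 0
    H1 returns (0, 4)
    H2 returns ((0, 4), (42, 2, 0))
    H3 returns [((0, 4), (42, 2, 0))]
= [((0, 4), (42, 2, 0)), ((0, 4), (42, 2, 0))]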